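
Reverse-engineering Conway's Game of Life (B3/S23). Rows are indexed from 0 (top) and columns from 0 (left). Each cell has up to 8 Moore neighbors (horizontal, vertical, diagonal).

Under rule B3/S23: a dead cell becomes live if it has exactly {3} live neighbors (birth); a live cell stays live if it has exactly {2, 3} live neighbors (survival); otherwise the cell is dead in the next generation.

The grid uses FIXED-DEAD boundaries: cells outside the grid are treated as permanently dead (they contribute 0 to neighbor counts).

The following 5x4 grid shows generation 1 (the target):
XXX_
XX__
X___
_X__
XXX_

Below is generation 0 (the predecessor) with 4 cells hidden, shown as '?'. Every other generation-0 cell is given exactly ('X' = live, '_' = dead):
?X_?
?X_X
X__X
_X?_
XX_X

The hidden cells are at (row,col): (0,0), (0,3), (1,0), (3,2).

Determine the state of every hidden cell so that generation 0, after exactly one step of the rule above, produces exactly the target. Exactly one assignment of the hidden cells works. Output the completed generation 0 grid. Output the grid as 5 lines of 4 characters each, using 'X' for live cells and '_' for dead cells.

Hidden generation-0 cells (in order): (0,0), (0,3), (1,0), (3,2).
A hidden cell only influences target cells in its own 3x3 neighborhood. Try each of the 2^4 = 16 assignments, step the completed generation 0 forward once under B3/S23, and compare with the target:
  (0,0)=_ (0,3)=_ (1,0)=_ (3,2)=_ -> step gives (0,0)='_' but target has 'X' -> reject
  (0,0)=_ (0,3)=_ (1,0)=_ (3,2)=X -> step gives (0,0)='_' but target has 'X' -> reject
  (0,0)=_ (0,3)=_ (1,0)=X (3,2)=_ -> step reproduces the target at every cell -> ACCEPT
  (0,0)=_ (0,3)=_ (1,0)=X (3,2)=X -> step gives (2,3)='X' but target has '_' -> reject
  (0,0)=_ (0,3)=X (1,0)=_ (3,2)=_ -> step gives (0,0)='_' but target has 'X' -> reject
  (0,0)=_ (0,3)=X (1,0)=_ (3,2)=X -> step gives (0,0)='_' but target has 'X' -> reject
  (0,0)=_ (0,3)=X (1,0)=X (3,2)=_ -> step gives (0,2)='_' but target has 'X' -> reject
  (0,0)=_ (0,3)=X (1,0)=X (3,2)=X -> step gives (0,2)='_' but target has 'X' -> reject
  (0,0)=X (0,3)=_ (1,0)=_ (3,2)=_ -> step gives (1,0)='_' but target has 'X' -> reject
  (0,0)=X (0,3)=_ (1,0)=_ (3,2)=X -> step gives (1,0)='_' but target has 'X' -> reject
  (0,0)=X (0,3)=_ (1,0)=X (3,2)=_ -> step gives (1,0)='_' but target has 'X' -> reject
  (0,0)=X (0,3)=_ (1,0)=X (3,2)=X -> step gives (1,0)='_' but target has 'X' -> reject
  (0,0)=X (0,3)=X (1,0)=_ (3,2)=_ -> step gives (0,2)='_' but target has 'X' -> reject
  (0,0)=X (0,3)=X (1,0)=_ (3,2)=X -> step gives (0,2)='_' but target has 'X' -> reject
  (0,0)=X (0,3)=X (1,0)=X (3,2)=_ -> step gives (0,2)='_' but target has 'X' -> reject
  (0,0)=X (0,3)=X (1,0)=X (3,2)=X -> step gives (0,2)='_' but target has 'X' -> reject
Unique solution: (0,0)=dead, (0,3)=dead, (1,0)=live, (3,2)=dead.
Check: live-neighbor counts of every cell in the completed generation 0:
3231
3341
3441
4342
2230
Applying B3/S23 to generation 0 with these counts gives:
XXX_
XX__
X___
_X__
XXX_
which matches the target exactly.

Answer: _X__
XX_X
X__X
_X__
XX_X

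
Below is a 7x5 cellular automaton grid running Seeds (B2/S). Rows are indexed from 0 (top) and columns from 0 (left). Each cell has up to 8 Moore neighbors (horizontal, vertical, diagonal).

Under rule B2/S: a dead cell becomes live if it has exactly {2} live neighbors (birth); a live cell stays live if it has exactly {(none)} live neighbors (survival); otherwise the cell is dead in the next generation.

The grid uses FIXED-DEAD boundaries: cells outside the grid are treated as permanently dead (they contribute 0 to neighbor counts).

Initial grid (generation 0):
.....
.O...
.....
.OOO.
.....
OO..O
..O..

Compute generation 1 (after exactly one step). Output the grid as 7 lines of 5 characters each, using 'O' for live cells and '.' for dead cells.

Answer: .....
.....
O..O.
.....
....O
..OO.
O..O.

Derivation:
Simulating step by step:
Generation 0 (given above): 8 live cells
Generation 1: 7 live cells
(generation 1 grid is the final answer)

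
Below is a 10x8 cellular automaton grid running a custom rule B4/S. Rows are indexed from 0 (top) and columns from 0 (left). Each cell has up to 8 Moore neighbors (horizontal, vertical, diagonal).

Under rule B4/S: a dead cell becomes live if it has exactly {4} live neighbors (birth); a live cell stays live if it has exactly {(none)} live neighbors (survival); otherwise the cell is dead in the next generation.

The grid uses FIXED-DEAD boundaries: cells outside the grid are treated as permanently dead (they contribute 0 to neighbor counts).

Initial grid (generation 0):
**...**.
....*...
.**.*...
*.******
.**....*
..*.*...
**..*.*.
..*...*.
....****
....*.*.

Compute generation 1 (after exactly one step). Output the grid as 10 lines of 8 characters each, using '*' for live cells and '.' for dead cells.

Answer: ........
.*...*..
........
........
....***.
...*....
...*.*..
.......*
........
........

Derivation:
Simulating step by step:
Generation 0 (given above): 32 live cells
Generation 1: 9 live cells
(generation 1 grid is the final answer)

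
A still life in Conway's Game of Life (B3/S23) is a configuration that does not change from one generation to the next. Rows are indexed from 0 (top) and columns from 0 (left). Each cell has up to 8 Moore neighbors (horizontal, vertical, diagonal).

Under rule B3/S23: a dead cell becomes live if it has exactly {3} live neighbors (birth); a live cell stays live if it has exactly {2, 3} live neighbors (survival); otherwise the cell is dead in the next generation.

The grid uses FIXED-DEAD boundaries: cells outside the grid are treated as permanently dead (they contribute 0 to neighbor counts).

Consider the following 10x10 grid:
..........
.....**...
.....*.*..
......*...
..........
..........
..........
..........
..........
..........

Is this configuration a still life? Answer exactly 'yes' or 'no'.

Compute generation 1 and compare to generation 0 (given above):
Generation 1:
..........
.....**...
.....*.*..
......*...
..........
..........
..........
..........
..........
..........
The grids are IDENTICAL -> still life.

Answer: yes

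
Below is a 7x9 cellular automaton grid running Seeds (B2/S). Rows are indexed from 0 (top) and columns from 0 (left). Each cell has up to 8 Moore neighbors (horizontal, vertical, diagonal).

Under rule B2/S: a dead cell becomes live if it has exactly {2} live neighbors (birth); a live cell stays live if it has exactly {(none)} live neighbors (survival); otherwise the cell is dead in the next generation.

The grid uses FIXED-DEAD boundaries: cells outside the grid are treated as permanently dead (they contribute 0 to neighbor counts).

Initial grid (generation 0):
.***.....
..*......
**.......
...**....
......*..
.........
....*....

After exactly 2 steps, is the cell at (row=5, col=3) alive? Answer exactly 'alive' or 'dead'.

Answer: alive

Derivation:
Simulating step by step:
Generation 0 (given above): 10 live cells
Generation 1: 9 live cells
.........
.........
....*....
***..*...
...***...
.....*...
.........
Generation 2: 8 live cells
.........
.........
*.**.*...
......*..
*........
...*..*..
.........

Cell (5,3) at generation 2: 1 -> alive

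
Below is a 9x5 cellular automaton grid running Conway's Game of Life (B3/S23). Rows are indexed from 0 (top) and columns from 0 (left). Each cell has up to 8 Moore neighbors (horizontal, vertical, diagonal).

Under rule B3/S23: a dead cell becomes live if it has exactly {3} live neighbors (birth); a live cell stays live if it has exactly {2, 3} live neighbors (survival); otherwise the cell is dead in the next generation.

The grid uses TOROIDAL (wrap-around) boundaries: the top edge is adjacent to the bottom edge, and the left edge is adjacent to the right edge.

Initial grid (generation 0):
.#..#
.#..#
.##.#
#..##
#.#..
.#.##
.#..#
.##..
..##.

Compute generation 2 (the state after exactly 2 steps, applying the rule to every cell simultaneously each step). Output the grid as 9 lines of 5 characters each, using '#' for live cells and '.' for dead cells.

Answer: .####
.#.#.
###..
.##..
..##.
.#.##
.#.##
.##..
..#..

Derivation:
Simulating step by step:
Generation 0 (given above): 21 live cells
Generation 1: 16 live cells
.#..#
.#..#
.##..
.....
..#..
.#.##
.#..#
##...
#..#.
Generation 2: 22 live cells
(generation 2 grid is the final answer)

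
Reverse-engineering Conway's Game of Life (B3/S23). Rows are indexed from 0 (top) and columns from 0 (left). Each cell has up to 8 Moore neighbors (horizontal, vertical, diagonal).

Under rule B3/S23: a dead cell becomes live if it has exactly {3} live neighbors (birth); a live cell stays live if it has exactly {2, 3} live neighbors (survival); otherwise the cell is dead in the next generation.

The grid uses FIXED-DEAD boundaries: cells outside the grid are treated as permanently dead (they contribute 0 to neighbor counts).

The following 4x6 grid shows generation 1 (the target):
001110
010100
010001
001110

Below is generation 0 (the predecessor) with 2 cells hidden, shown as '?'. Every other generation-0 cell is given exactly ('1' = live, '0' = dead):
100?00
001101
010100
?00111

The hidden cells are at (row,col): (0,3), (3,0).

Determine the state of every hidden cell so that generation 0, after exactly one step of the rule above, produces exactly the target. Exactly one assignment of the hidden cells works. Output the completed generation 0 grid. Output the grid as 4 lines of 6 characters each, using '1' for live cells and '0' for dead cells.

Answer: 100100
001101
010100
100111

Derivation:
Hidden generation-0 cells (in order): (0,3), (3,0).
A hidden cell only influences target cells in its own 3x3 neighborhood. Try each of the 2^2 = 4 assignments, step the completed generation 0 forward once under B3/S23, and compare with the target:
  (0,3)=0 (3,0)=0 -> step gives (0,2)='0' but target has '1' -> reject
  (0,3)=0 (3,0)=1 -> step gives (0,2)='0' but target has '1' -> reject
  (0,3)=1 (3,0)=0 -> step gives (2,1)='0' but target has '1' -> reject
  (0,3)=1 (3,0)=1 -> step reproduces the target at every cell -> ACCEPT
Unique solution: (0,3)=live, (3,0)=live.
Check: live-neighbor counts of every cell in the completed generation 0:
023231
234340
225463
123231
Applying B3/S23 to generation 0 with these counts gives:
001110
010100
010001
001110
which matches the target exactly.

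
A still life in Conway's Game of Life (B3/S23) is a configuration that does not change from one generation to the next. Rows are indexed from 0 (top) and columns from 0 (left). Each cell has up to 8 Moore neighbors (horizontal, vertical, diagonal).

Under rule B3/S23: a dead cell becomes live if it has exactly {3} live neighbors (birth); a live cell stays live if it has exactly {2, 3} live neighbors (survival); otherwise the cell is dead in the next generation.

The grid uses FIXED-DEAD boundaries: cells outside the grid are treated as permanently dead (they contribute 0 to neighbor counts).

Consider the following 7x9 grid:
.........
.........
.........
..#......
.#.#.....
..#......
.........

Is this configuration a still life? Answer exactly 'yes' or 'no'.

Compute generation 1 and compare to generation 0 (given above):
Generation 1:
.........
.........
.........
..#......
.#.#.....
..#......
.........
The grids are IDENTICAL -> still life.

Answer: yes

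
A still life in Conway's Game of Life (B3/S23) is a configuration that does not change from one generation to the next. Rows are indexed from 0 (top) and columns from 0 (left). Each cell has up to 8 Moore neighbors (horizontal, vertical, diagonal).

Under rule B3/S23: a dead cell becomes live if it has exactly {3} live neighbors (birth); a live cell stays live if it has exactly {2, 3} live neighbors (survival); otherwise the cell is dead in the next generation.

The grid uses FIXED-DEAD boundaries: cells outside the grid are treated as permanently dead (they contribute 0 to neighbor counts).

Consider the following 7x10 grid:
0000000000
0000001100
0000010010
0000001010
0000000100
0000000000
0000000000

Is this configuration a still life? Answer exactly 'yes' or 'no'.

Compute generation 1 and compare to generation 0 (given above):
Generation 1:
0000000000
0000001100
0000010010
0000001010
0000000100
0000000000
0000000000
The grids are IDENTICAL -> still life.

Answer: yes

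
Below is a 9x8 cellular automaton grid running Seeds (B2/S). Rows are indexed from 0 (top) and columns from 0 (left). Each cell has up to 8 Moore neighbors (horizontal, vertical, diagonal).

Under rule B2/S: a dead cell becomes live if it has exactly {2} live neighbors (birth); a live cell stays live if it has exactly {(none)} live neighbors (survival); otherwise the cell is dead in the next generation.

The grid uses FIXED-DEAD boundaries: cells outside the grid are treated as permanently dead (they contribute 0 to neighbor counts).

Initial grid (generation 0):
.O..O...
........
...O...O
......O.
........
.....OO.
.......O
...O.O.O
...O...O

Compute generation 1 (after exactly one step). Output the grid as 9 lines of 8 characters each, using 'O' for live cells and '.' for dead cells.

Answer: ........
..OOO...
......O.
.......O
.......O
.......O
........
..O.....
..O.....

Derivation:
Simulating step by step:
Generation 0 (given above): 13 live cells
Generation 1: 9 live cells
(generation 1 grid is the final answer)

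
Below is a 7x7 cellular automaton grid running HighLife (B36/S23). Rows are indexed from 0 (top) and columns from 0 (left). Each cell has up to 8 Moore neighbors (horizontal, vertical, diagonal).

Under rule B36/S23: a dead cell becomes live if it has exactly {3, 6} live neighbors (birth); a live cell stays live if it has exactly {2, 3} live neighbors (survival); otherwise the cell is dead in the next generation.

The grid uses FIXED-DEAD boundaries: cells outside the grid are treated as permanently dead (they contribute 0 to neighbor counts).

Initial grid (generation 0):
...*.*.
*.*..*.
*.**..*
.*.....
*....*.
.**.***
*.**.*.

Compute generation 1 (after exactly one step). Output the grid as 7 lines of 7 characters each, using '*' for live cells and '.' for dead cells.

Simulating step by step:
Generation 0 (given above): 21 live cells
Generation 1: 22 live cells
(generation 1 grid is the final answer)

Answer: ....*..
..*..**
*.**...
***....
*.*.***
*.*...*
..**.**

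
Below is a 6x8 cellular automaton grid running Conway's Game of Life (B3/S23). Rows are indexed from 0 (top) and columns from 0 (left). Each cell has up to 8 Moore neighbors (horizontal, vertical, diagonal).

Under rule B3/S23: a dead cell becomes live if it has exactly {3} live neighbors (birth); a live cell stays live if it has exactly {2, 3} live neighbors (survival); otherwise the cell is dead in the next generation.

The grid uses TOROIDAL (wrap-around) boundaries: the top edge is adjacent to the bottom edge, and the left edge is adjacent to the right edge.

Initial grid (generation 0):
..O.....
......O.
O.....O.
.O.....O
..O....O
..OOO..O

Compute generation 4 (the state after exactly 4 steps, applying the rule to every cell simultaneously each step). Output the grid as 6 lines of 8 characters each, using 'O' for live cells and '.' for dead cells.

Answer: ........
......O.
..O...O.
.....O..
......O.
...O..O.

Derivation:
Simulating step by step:
Generation 0 (given above): 12 live cells
Generation 1: 13 live cells
..O.....
.......O
O.....O.
.O....OO
.OO...OO
.OO.....
Generation 2: 12 live cells
.OO.....
.......O
O.....O.
.OO..O..
......OO
O..O....
Generation 3: 22 live cells
OOO.....
OO.....O
OO....OO
OO...O..
OOO...OO
OOO....O
Generation 4: 7 live cells
(generation 4 grid is the final answer)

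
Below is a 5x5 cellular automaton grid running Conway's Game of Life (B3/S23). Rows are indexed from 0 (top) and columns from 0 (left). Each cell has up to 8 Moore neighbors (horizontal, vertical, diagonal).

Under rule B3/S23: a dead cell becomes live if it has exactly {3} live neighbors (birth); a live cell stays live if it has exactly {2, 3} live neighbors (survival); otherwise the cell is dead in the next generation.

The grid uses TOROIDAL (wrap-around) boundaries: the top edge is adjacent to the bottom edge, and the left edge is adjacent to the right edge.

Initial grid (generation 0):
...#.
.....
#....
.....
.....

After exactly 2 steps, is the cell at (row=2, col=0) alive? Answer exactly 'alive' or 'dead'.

Answer: dead

Derivation:
Simulating step by step:
Generation 0 (given above): 2 live cells
Generation 1: 0 live cells
.....
.....
.....
.....
.....
Generation 2: 0 live cells
.....
.....
.....
.....
.....

Cell (2,0) at generation 2: 0 -> dead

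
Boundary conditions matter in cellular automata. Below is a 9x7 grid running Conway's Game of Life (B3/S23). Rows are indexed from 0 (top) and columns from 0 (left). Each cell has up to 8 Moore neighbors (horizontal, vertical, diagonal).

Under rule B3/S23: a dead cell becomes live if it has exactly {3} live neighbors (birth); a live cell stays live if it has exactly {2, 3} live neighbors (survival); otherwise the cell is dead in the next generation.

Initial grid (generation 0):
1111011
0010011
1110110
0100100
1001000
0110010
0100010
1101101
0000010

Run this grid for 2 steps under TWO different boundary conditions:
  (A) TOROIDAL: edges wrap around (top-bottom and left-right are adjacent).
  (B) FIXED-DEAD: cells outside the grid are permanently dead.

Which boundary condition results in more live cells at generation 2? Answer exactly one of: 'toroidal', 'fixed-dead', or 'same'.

Answer: toroidal

Derivation:
Under TOROIDAL boundary, generation 2:
0110000
1000000
0001101
1100001
0010000
1110001
0000000
1111111
0000001
Population = 22

Under FIXED-DEAD boundary, generation 2:
0011110
0000001
0001100
0100000
1010000
1110000
0000001
0110001
0101110
Population = 21

Comparison: toroidal=22, fixed-dead=21 -> toroidal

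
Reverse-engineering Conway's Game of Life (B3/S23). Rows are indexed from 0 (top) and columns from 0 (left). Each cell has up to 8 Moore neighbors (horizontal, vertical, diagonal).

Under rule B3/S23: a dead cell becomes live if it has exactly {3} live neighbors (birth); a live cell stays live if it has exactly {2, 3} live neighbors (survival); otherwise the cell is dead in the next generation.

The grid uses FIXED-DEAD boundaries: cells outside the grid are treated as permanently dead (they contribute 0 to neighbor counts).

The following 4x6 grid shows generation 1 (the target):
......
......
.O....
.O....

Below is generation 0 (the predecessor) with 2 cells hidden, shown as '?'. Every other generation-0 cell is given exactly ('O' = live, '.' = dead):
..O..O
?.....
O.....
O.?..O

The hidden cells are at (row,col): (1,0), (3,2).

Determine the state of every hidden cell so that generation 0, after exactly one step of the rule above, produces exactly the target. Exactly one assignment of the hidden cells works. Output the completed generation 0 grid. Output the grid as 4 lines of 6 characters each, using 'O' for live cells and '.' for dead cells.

Answer: ..O..O
......
O.....
O.O..O

Derivation:
Hidden generation-0 cells (in order): (1,0), (3,2).
A hidden cell only influences target cells in its own 3x3 neighborhood. Try each of the 2^2 = 4 assignments, step the completed generation 0 forward once under B3/S23, and compare with the target:
  (1,0)=. (3,2)=. -> step gives (2,1)='.' but target has 'O' -> reject
  (1,0)=. (3,2)=O -> step reproduces the target at every cell -> ACCEPT
  (1,0)=O (3,2)=. -> step gives (1,1)='O' but target has '.' -> reject
  (1,0)=O (3,2)=O -> step gives (1,1)='O' but target has '.' -> reject
Unique solution: (1,0)=dead, (3,2)=live.
Check: live-neighbor counts of every cell in the completed generation 0:
010110
121111
131111
130110
Applying B3/S23 to generation 0 with these counts gives:
......
......
.O....
.O....
which matches the target exactly.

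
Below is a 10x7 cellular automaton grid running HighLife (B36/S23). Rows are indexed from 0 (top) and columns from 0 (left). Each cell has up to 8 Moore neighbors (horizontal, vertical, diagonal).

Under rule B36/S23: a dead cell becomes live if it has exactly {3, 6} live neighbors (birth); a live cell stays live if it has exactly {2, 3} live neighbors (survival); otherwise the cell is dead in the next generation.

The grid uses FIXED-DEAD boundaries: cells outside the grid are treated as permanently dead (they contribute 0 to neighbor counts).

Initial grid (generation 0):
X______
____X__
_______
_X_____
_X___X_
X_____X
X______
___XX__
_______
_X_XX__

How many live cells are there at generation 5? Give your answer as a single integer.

Answer: 4

Derivation:
Simulating step by step:
Generation 0 (given above): 13 live cells
Generation 1: 5 live cells
_______
_______
_______
_______
XX_____
XX_____
_______
_______
__X____
_______
Generation 2: 4 live cells
_______
_______
_______
_______
XX_____
XX_____
_______
_______
_______
_______
Generation 3: 4 live cells
_______
_______
_______
_______
XX_____
XX_____
_______
_______
_______
_______
Generation 4: 4 live cells
_______
_______
_______
_______
XX_____
XX_____
_______
_______
_______
_______
Generation 5: 4 live cells
_______
_______
_______
_______
XX_____
XX_____
_______
_______
_______
_______
Population at generation 5: 4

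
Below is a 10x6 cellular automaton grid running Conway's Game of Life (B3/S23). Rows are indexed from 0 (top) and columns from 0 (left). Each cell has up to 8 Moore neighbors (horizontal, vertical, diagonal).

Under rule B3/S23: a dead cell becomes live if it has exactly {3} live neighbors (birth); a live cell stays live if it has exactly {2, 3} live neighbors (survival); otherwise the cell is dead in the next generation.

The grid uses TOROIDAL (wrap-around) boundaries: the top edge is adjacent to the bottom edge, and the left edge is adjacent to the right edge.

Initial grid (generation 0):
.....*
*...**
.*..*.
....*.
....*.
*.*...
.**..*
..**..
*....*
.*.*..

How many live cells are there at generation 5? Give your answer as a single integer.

Answer: 19

Derivation:
Simulating step by step:
Generation 0 (given above): 19 live cells
Generation 1: 26 live cells
.....*
*...*.
*..**.
...***
...*.*
*.**.*
*.....
..****
**.**.
....**
Generation 2: 17 live cells
*.....
*..**.
*.....
*.*...
......
****.*
*.....
..*...
**....
...*..
Generation 3: 22 live cells
...***
**....
*..*..
.*....
...*.*
***..*
*..*.*
*.....
.**...
**....
Generation 4: 28 live cells
..*.**
****..
*.*...
*.*.*.
....**
.***..
..*.*.
*.*..*
..*...
**.***
Generation 5: 19 live cells
......
*...*.
*.....
*...*.
*...**
.**..*
*...**
..*..*
..*...
**....
Population at generation 5: 19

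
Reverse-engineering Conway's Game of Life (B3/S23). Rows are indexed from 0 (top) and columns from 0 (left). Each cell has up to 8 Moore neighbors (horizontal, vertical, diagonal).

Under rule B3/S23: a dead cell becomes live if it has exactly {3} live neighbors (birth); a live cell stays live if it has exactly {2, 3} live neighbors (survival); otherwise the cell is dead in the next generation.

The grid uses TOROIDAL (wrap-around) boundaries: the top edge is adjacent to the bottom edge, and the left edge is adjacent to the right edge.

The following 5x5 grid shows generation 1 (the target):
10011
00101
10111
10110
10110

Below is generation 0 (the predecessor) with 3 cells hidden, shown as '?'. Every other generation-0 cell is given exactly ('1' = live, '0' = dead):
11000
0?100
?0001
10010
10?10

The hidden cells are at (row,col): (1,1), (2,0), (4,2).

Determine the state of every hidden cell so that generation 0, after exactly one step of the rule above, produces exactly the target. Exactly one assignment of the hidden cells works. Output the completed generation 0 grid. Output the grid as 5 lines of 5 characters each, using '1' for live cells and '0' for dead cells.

Answer: 11000
01100
10001
10010
10110

Derivation:
Hidden generation-0 cells (in order): (1,1), (2,0), (4,2).
A hidden cell only influences target cells in its own 3x3 neighborhood. Try each of the 2^3 = 8 assignments, step the completed generation 0 forward once under B3/S23, and compare with the target:
  (1,1)=0 (2,0)=0 (4,2)=0 -> step gives (0,1)='1' but target has '0' -> reject
  (1,1)=0 (2,0)=0 (4,2)=1 -> step gives (1,0)='1' but target has '0' -> reject
  (1,1)=0 (2,0)=1 (4,2)=0 -> step gives (0,1)='1' but target has '0' -> reject
  (1,1)=0 (2,0)=1 (4,2)=1 -> step gives (1,2)='0' but target has '1' -> reject
  (1,1)=1 (2,0)=0 (4,2)=0 -> step gives (0,3)='0' but target has '1' -> reject
  (1,1)=1 (2,0)=0 (4,2)=1 -> step gives (1,1)='1' but target has '0' -> reject
  (1,1)=1 (2,0)=1 (4,2)=0 -> step gives (0,3)='0' but target has '1' -> reject
  (1,1)=1 (2,0)=1 (4,2)=1 -> step reproduces the target at every cell -> ACCEPT
Unique solution: (1,1)=live, (2,0)=live, (4,2)=live.
Check: live-neighbor counts of every cell in the completed generation 0:
35533
54223
34333
34336
35325
Applying B3/S23 to generation 0 with these counts gives:
10011
00101
10111
10110
10110
which matches the target exactly.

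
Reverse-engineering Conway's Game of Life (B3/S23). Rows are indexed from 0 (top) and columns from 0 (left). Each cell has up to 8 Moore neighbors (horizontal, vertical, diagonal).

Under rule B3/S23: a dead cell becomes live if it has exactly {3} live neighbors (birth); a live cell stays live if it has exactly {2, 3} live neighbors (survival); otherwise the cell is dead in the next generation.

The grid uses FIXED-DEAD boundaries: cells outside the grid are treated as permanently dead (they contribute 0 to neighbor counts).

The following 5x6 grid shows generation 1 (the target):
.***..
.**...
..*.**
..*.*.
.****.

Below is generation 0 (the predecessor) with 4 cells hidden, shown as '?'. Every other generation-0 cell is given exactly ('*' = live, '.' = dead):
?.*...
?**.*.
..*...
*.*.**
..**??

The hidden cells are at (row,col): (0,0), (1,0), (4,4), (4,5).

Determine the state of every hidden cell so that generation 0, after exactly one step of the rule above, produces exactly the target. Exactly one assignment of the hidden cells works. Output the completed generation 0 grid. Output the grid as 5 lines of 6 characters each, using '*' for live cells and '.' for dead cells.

Answer: ..*...
.**.*.
..*...
*.*.**
..**..

Derivation:
Hidden generation-0 cells (in order): (0,0), (1,0), (4,4), (4,5).
A hidden cell only influences target cells in its own 3x3 neighborhood. Try each of the 2^4 = 16 assignments, step the completed generation 0 forward once under B3/S23, and compare with the target:
  (0,0)=. (1,0)=. (4,4)=. (4,5)=. -> step reproduces the target at every cell -> ACCEPT
  (0,0)=. (1,0)=. (4,4)=. (4,5)=* -> step gives (3,5)='*' but target has '.' -> reject
  (0,0)=. (1,0)=. (4,4)=* (4,5)=. -> step gives (3,5)='*' but target has '.' -> reject
  (0,0)=. (1,0)=. (4,4)=* (4,5)=* -> step gives (3,4)='.' but target has '*' -> reject
  (0,0)=. (1,0)=* (4,4)=. (4,5)=. -> step gives (0,1)='.' but target has '*' -> reject
  (0,0)=. (1,0)=* (4,4)=. (4,5)=* -> step gives (0,1)='.' but target has '*' -> reject
  (0,0)=. (1,0)=* (4,4)=* (4,5)=. -> step gives (0,1)='.' but target has '*' -> reject
  (0,0)=. (1,0)=* (4,4)=* (4,5)=* -> step gives (0,1)='.' but target has '*' -> reject
  (0,0)=* (1,0)=. (4,4)=. (4,5)=. -> step gives (0,1)='.' but target has '*' -> reject
  (0,0)=* (1,0)=. (4,4)=. (4,5)=* -> step gives (0,1)='.' but target has '*' -> reject
  (0,0)=* (1,0)=. (4,4)=* (4,5)=. -> step gives (0,1)='.' but target has '*' -> reject
  (0,0)=* (1,0)=. (4,4)=* (4,5)=* -> step gives (0,1)='.' but target has '*' -> reject
  (0,0)=* (1,0)=* (4,4)=. (4,5)=. -> step gives (0,0)='*' but target has '.' -> reject
  (0,0)=* (1,0)=* (4,4)=. (4,5)=* -> step gives (0,0)='*' but target has '.' -> reject
  (0,0)=* (1,0)=* (4,4)=* (4,5)=. -> step gives (0,0)='*' but target has '.' -> reject
  (0,0)=* (1,0)=* (4,4)=* (4,5)=* -> step gives (0,0)='*' but target has '.' -> reject
Unique solution: (0,0)=dead, (1,0)=dead, (4,4)=dead, (4,5)=dead.
Check: live-neighbor counts of every cell in the completed generation 0:
132311
133401
253533
043521
132332
Applying B3/S23 to generation 0 with these counts gives:
.***..
.**...
..*.**
..*.*.
.****.
which matches the target exactly.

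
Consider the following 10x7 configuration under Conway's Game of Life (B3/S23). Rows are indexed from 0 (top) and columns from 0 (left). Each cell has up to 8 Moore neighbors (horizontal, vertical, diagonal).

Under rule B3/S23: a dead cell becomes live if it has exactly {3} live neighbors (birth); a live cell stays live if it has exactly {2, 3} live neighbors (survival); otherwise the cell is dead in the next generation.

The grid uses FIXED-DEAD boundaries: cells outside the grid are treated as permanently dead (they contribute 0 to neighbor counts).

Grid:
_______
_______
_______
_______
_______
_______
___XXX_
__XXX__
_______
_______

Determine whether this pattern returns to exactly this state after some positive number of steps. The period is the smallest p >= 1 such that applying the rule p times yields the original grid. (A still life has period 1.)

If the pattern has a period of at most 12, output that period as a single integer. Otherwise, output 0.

Answer: 2

Derivation:
Simulating and comparing each generation to the original:
Gen 0 (original, given above): 6 live cells
Gen 1: 6 live cells, differs from original
Gen 2: 6 live cells, MATCHES original -> period = 2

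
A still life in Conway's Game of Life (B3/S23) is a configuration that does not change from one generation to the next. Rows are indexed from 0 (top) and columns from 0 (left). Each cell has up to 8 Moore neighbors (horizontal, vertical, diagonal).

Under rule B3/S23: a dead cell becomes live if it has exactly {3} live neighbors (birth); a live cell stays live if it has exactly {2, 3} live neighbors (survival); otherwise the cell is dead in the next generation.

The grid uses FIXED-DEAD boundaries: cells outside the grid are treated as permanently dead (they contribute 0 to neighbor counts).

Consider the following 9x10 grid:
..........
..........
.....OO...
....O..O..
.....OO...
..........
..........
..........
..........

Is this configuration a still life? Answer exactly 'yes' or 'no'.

Answer: yes

Derivation:
Compute generation 1 and compare to generation 0 (given above):
Generation 1:
..........
..........
.....OO...
....O..O..
.....OO...
..........
..........
..........
..........
The grids are IDENTICAL -> still life.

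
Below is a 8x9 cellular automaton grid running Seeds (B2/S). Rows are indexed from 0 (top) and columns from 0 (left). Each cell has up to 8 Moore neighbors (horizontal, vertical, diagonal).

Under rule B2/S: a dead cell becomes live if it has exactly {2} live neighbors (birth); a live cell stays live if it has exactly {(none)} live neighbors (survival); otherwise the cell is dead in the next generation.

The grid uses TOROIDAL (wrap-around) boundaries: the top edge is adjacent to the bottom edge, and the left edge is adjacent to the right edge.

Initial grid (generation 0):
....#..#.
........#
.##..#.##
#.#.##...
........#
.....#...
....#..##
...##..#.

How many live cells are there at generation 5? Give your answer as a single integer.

Simulating step by step:
Generation 0 (given above): 20 live cells
Generation 1: 14 live cells
.....##..
.#####...
.........
.........
##.#..#..
#...#.#..
.........
.........
Generation 2: 17 live cells
.#.......
.........
.#...#...
###......
..#.#..##
..##...##
.....#...
.....##..
Generation 3: 17 live cells
.....##..
###......
.........
....####.
......#..
##...#...
..##....#
....#....
Generation 4: 24 live cells
#.###....
.....##..
#.###..##
.........
##......#
...##.###
.....#...
..#...##.
Generation 5: 12 live cells
........#
.........
.#.......
....#....
..#####..
.##......
..#......
........#
Population at generation 5: 12

Answer: 12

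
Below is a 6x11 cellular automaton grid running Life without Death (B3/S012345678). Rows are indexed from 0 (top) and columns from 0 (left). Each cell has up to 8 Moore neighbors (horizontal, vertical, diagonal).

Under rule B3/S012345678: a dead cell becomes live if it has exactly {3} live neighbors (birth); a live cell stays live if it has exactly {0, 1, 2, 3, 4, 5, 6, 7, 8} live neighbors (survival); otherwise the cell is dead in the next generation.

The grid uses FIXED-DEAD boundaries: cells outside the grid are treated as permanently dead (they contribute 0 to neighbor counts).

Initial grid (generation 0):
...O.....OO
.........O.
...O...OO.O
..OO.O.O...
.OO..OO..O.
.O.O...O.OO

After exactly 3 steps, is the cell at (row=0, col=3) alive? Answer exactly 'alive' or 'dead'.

Simulating step by step:
Generation 0 (given above): 22 live cells
Generation 1: 32 live cells
...O.....OO
.........O.
..OOO.OOOOO
.OOO.O.O.O.
.OO..OOO.OO
.O.O..OOOOO
Generation 2: 39 live cells
...O.....OO
..O.O..O.O.
.OOOOOOOOOO
.OOO.O.O.O.
OOO..OOO.OO
.O.O.OOOOOO
Generation 3: 43 live cells
...O....OOO
.OO.O..O.O.
.OOOOOOOOOO
.OOO.O.O.O.
OOO..OOO.OO
OO.OOOOOOOO

Cell (0,3) at generation 3: 1 -> alive

Answer: alive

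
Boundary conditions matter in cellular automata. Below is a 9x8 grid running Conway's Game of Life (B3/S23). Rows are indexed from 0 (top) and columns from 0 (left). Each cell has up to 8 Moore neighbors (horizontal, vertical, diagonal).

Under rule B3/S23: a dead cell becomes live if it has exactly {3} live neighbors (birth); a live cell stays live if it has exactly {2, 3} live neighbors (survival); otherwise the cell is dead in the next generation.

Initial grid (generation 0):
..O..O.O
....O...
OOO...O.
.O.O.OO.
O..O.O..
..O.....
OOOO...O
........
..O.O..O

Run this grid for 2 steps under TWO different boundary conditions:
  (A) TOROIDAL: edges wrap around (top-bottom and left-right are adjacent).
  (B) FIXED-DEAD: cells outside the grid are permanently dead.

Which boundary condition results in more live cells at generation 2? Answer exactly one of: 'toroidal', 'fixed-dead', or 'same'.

Answer: toroidal

Derivation:
Under TOROIDAL boundary, generation 2:
..O.....
........
........
........
..OO...O
....OOOO
OOOO...O
OO.O...O
....O.OO
Population = 20

Under FIXED-DEAD boundary, generation 2:
........
.....OO.
.O.....O
O......O
..OO..O.
O...OO..
.OOO....
..O.....
........
Population = 16

Comparison: toroidal=20, fixed-dead=16 -> toroidal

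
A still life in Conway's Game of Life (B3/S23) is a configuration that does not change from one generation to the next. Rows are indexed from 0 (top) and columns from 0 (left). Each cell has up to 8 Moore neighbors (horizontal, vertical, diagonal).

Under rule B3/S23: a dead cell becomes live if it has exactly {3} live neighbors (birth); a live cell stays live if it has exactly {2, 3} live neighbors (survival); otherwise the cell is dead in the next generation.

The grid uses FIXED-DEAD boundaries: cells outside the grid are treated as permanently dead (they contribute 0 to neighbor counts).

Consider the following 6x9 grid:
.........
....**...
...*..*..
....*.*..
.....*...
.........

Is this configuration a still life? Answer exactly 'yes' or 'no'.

Compute generation 1 and compare to generation 0 (given above):
Generation 1:
.........
....**...
...*..*..
....*.*..
.....*...
.........
The grids are IDENTICAL -> still life.

Answer: yes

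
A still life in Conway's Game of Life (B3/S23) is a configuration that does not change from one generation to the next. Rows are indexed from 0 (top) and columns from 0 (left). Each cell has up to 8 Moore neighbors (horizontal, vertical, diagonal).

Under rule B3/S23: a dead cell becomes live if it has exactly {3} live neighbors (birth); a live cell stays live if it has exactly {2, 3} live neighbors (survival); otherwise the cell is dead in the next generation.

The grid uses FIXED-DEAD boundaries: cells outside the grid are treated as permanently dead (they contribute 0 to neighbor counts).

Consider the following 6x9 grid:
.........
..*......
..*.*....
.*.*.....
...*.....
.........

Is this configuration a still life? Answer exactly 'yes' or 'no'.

Answer: no

Derivation:
Compute generation 1 and compare to generation 0 (given above):
Generation 1:
.........
...*.....
.**......
...**....
..*......
.........
Cell (1,2) differs: gen0=1 vs gen1=0 -> NOT a still life.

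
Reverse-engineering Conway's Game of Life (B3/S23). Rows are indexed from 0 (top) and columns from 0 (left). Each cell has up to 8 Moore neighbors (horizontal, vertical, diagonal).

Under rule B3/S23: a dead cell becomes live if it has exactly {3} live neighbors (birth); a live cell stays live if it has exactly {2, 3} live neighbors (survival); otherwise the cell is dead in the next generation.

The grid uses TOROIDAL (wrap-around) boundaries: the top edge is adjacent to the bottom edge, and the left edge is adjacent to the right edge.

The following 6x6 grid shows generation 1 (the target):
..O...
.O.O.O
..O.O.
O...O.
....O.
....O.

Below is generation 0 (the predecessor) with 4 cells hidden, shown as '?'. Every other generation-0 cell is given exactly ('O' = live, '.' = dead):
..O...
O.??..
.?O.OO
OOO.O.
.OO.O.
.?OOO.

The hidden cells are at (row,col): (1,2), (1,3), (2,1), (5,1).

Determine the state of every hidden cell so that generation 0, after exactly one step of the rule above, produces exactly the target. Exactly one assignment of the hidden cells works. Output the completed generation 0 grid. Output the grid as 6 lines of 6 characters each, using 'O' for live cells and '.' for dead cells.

Hidden generation-0 cells (in order): (1,2), (1,3), (2,1), (5,1).
A hidden cell only influences target cells in its own 3x3 neighborhood. Try each of the 2^4 = 16 assignments, step the completed generation 0 forward once under B3/S23, and compare with the target:
  (1,2)=. (1,3)=. (2,1)=. (5,1)=. -> step gives (0,1)='O' but target has '.' -> reject
  (1,2)=. (1,3)=. (2,1)=. (5,1)=O -> step reproduces the target at every cell -> ACCEPT
  (1,2)=. (1,3)=. (2,1)=O (5,1)=. -> step gives (0,1)='O' but target has '.' -> reject
  (1,2)=. (1,3)=. (2,1)=O (5,1)=O -> step gives (1,0)='O' but target has '.' -> reject
  (1,2)=. (1,3)=O (2,1)=. (5,1)=. -> step gives (0,1)='O' but target has '.' -> reject
  (1,2)=. (1,3)=O (2,1)=. (5,1)=O -> step gives (0,2)='.' but target has 'O' -> reject
  (1,2)=. (1,3)=O (2,1)=O (5,1)=. -> step gives (0,1)='O' but target has '.' -> reject
  (1,2)=. (1,3)=O (2,1)=O (5,1)=O -> step gives (0,2)='.' but target has 'O' -> reject
  (1,2)=O (1,3)=. (2,1)=. (5,1)=. -> step gives (1,1)='.' but target has 'O' -> reject
  (1,2)=O (1,3)=. (2,1)=. (5,1)=O -> step gives (0,2)='.' but target has 'O' -> reject
  (1,2)=O (1,3)=. (2,1)=O (5,1)=. -> step gives (1,0)='O' but target has '.' -> reject
  (1,2)=O (1,3)=. (2,1)=O (5,1)=O -> step gives (0,2)='.' but target has 'O' -> reject
  (1,2)=O (1,3)=O (2,1)=. (5,1)=. -> step gives (0,2)='.' but target has 'O' -> reject
  (1,2)=O (1,3)=O (2,1)=. (5,1)=O -> step gives (0,2)='.' but target has 'O' -> reject
  (1,2)=O (1,3)=O (2,1)=O (5,1)=. -> step gives (0,2)='.' but target has 'O' -> reject
  (1,2)=O (1,3)=O (2,1)=O (5,1)=O -> step gives (0,2)='.' but target has 'O' -> reject
Unique solution: (1,2)=dead, (1,3)=dead, (2,1)=dead, (5,1)=live.
Check: live-neighbor counts of every cell in the completed generation 0:
243422
132323
452424
354635
466734
245522
Applying B3/S23 to generation 0 with these counts gives:
..O...
.O.O.O
..O.O.
O...O.
....O.
....O.
which matches the target exactly.

Answer: ..O...
O.....
..O.OO
OOO.O.
.OO.O.
.OOOO.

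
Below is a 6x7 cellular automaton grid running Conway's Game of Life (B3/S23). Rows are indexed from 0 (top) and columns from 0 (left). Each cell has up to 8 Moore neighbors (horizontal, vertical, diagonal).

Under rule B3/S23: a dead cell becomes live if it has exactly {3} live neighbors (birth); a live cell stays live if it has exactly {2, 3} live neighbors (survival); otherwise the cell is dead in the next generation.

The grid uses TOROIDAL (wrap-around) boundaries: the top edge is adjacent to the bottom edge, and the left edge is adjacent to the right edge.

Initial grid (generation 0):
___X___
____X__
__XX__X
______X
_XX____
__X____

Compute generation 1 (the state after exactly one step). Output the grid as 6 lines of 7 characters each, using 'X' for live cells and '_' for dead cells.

Simulating step by step:
Generation 0 (given above): 9 live cells
Generation 1: 13 live cells
(generation 1 grid is the final answer)

Answer: ___X___
__X_X__
___X_X_
XX_X___
_XX____
_XXX___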